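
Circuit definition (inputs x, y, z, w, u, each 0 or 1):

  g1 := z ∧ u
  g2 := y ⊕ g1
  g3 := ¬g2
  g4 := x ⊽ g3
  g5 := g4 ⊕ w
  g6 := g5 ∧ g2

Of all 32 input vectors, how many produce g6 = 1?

g6 = g5 ∧ g2 must be 1, so both g5 = 1 and g2 = 1.
Enumerating the 32 input combinations, 8 give g6 = 1 and 24 give g6 = 0.

8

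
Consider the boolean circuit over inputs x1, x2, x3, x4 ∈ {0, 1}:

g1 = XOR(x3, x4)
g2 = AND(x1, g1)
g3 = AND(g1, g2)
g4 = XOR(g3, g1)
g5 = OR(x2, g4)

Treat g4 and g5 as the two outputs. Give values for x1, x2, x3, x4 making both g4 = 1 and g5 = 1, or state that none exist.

x1=0, x2=1, x3=1, x4=0

Check with x1=0, x2=1, x3=1, x4=0:
g1 = XOR(x3, x4) = XOR(1, 0) = 1
g2 = AND(x1, g1) = AND(0, 1) = 0
g3 = AND(g1, g2) = AND(1, 0) = 0
g4 = XOR(g3, g1) = XOR(0, 1) = 1
g5 = OR(x2, g4) = OR(1, 1) = 1
So g4 = 1 and g5 = 1.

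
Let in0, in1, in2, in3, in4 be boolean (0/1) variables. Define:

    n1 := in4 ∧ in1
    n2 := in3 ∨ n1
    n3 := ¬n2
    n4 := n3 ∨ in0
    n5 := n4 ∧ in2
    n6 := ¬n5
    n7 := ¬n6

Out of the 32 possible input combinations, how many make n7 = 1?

11

n7 = ¬n6 must be 1, so n6 = 0.
n6 = ¬n5 must be 0, so n5 = 1.
n5 = n4 ∧ in2 must be 1, so both n4 = 1 and in2 = 1.
Enumerating the 32 input combinations, 11 give n7 = 1 and 21 give n7 = 0.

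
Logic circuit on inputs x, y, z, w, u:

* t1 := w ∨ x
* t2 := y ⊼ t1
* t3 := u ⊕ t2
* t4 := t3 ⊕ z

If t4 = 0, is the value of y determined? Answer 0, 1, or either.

Both values of y occur among assignments with t4 = 0:
  y=0: x=0, y=0, z=0, w=0, u=1
  y=1: x=0, y=1, z=0, w=0, u=1

either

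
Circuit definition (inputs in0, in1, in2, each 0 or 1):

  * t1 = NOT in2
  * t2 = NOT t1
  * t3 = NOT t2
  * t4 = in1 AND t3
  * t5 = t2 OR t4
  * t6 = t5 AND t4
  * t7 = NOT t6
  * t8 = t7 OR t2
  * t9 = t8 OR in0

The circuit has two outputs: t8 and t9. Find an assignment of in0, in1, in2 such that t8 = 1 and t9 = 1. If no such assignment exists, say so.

Check with in0=0 in1=0 in2=1:
t1 = NOT in2 = NOT 1 = 0
t2 = NOT t1 = NOT 0 = 1
t3 = NOT t2 = NOT 1 = 0
t4 = in1 AND t3 = 0 AND 0 = 0
t5 = t2 OR t4 = 1 OR 0 = 1
t6 = t5 AND t4 = 1 AND 0 = 0
t7 = NOT t6 = NOT 0 = 1
t8 = t7 OR t2 = 1 OR 1 = 1
t9 = t8 OR in0 = 1 OR 0 = 1
So t8 = 1 and t9 = 1.

in0=0 in1=0 in2=1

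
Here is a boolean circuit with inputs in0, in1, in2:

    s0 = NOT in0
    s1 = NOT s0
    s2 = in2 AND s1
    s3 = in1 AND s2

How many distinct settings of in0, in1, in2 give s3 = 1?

1

s3 = in1 AND s2 must be 1, so both in1 = 1 and s2 = 1.
s2 = in2 AND s1 must be 1, so both in2 = 1 and s1 = 1.
Satisfying assignments:
  in0=1, in1=1, in2=1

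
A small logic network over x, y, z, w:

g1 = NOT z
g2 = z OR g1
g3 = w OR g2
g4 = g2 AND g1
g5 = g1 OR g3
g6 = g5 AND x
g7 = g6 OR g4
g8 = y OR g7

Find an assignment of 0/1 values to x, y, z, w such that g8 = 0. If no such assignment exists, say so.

g8 = y OR g7 must be 0, so both y = 0 and g7 = 0.
g7 = g6 OR g4 must be 0, so both g6 = 0 and g4 = 0.
g6 = g5 AND x must be 0, so at least one of g5, x is 0.
Check with x=0, y=0, z=1, w=1:
g1 = NOT z = NOT 1 = 0
g2 = z OR g1 = 1 OR 0 = 1
g3 = w OR g2 = 1 OR 1 = 1
g4 = g2 AND g1 = 1 AND 0 = 0
g5 = g1 OR g3 = 0 OR 1 = 1
g6 = g5 AND x = 1 AND 0 = 0
g7 = g6 OR g4 = 0 OR 0 = 0
g8 = y OR g7 = 0 OR 0 = 0
So g8 = 0 as required.

x=0, y=0, z=1, w=1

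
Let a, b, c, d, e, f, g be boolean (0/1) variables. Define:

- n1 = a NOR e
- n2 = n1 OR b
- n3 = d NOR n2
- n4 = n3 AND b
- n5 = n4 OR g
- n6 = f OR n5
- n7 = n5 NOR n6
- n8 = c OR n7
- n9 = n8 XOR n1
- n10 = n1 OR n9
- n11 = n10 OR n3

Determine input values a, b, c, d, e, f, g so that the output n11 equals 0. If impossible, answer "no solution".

n11 = n10 OR n3 must be 0, so both n10 = 0 and n3 = 0.
n10 = n1 OR n9 must be 0, so both n1 = 0 and n9 = 0.
n3 = d NOR n2 must be 0, so at least one of d, n2 is 1.
Check with a=1, b=0, c=0, d=1, e=0, f=1, g=1:
n1 = a NOR e = 1 NOR 0 = 0
n2 = n1 OR b = 0 OR 0 = 0
n3 = d NOR n2 = 1 NOR 0 = 0
n4 = n3 AND b = 0 AND 0 = 0
n5 = n4 OR g = 0 OR 1 = 1
n6 = f OR n5 = 1 OR 1 = 1
n7 = n5 NOR n6 = 1 NOR 1 = 0
n8 = c OR n7 = 0 OR 0 = 0
n9 = n8 XOR n1 = 0 XOR 0 = 0
n10 = n1 OR n9 = 0 OR 0 = 0
n11 = n10 OR n3 = 0 OR 0 = 0
So n11 = 0 as required.

a=1, b=0, c=0, d=1, e=0, f=1, g=1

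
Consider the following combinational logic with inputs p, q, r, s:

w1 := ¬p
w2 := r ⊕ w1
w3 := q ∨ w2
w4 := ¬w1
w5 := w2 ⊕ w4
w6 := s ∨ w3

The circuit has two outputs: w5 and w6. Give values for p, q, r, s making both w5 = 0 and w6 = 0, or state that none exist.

Check with p=0, q=0, r=1, s=0:
w1 = ¬p = ¬0 = 1
w2 = r ⊕ w1 = 1 ⊕ 1 = 0
w3 = q ∨ w2 = 0 ∨ 0 = 0
w4 = ¬w1 = ¬1 = 0
w5 = w2 ⊕ w4 = 0 ⊕ 0 = 0
w6 = s ∨ w3 = 0 ∨ 0 = 0
So w5 = 0 and w6 = 0.

p=0, q=0, r=1, s=0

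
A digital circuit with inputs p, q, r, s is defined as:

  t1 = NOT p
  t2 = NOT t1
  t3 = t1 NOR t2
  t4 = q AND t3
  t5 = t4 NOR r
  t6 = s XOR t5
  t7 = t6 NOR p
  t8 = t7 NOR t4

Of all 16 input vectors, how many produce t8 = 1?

12

t8 = t7 NOR t4 must be 1, so both t7 = 0 and t4 = 0.
t7 = t6 NOR p must be 0, so at least one of t6, p is 1.
Enumerating the 16 input combinations, 12 give t8 = 1 and 4 give t8 = 0.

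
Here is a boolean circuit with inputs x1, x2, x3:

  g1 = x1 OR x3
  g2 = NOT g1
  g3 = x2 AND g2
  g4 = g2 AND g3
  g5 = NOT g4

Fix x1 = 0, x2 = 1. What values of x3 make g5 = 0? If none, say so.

x3=0

g5 = NOT g4 must be 0, so g4 = 1.
Check with x1 = 0, x2 = 1 and x3=0:
g1 = x1 OR x3 = 0 OR 0 = 0
g2 = NOT g1 = NOT 0 = 1
g3 = x2 AND g2 = 1 AND 1 = 1
g4 = g2 AND g3 = 1 AND 1 = 1
g5 = NOT g4 = NOT 1 = 0
So g5 = 0.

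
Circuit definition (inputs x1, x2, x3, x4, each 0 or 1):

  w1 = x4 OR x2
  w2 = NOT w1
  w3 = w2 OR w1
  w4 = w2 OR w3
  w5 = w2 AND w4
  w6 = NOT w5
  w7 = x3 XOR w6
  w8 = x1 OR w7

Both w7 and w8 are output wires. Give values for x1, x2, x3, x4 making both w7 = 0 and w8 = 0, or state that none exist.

x1=0, x2=0, x3=0, x4=0

Check with x1=0, x2=0, x3=0, x4=0:
w1 = x4 OR x2 = 0 OR 0 = 0
w2 = NOT w1 = NOT 0 = 1
w3 = w2 OR w1 = 1 OR 0 = 1
w4 = w2 OR w3 = 1 OR 1 = 1
w5 = w2 AND w4 = 1 AND 1 = 1
w6 = NOT w5 = NOT 1 = 0
w7 = x3 XOR w6 = 0 XOR 0 = 0
w8 = x1 OR w7 = 0 OR 0 = 0
So w7 = 0 and w8 = 0.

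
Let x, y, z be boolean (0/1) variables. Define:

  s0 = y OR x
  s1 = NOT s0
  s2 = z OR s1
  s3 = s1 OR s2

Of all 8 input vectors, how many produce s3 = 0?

s3 = s1 OR s2 must be 0, so both s1 = 0 and s2 = 0.
s1 = NOT s0 must be 0, so s0 = 1.
s2 = z OR s1 must be 0, so both z = 0 and s1 = 0.
Satisfying assignments:
  x=0, y=1, z=0
  x=1, y=0, z=0
  x=1, y=1, z=0

3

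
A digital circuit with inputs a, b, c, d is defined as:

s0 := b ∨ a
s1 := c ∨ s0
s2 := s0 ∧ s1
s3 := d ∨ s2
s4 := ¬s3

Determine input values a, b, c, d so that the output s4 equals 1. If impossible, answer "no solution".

a=0 b=0 c=1 d=0

s4 = ¬s3 must be 1, so s3 = 0.
s3 = d ∨ s2 must be 0, so both d = 0 and s2 = 0.
s2 = s0 ∧ s1 must be 0, so at least one of s0, s1 is 0.
Check with a=0 b=0 c=1 d=0:
s0 = b ∨ a = 0 ∨ 0 = 0
s1 = c ∨ s0 = 1 ∨ 0 = 1
s2 = s0 ∧ s1 = 0 ∧ 1 = 0
s3 = d ∨ s2 = 0 ∨ 0 = 0
s4 = ¬s3 = ¬0 = 1
So s4 = 1 as required.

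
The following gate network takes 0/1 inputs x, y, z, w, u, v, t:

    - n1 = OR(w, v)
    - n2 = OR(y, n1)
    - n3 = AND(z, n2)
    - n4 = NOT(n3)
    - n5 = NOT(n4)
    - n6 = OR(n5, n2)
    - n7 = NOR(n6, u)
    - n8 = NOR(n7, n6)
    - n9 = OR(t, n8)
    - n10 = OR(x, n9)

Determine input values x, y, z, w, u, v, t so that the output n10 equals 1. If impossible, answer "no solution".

x=1, y=1, z=1, w=0, u=0, v=0, t=0

n10 = OR(x, n9) must be 1, so at least one of x, n9 is 1.
Check with x=1, y=1, z=1, w=0, u=0, v=0, t=0:
n1 = OR(w, v) = OR(0, 0) = 0
n2 = OR(y, n1) = OR(1, 0) = 1
n3 = AND(z, n2) = AND(1, 1) = 1
n4 = NOT(n3) = NOT 1 = 0
n5 = NOT(n4) = NOT 0 = 1
n6 = OR(n5, n2) = OR(1, 1) = 1
n7 = NOR(n6, u) = NOR(1, 0) = 0
n8 = NOR(n7, n6) = NOR(0, 1) = 0
n9 = OR(t, n8) = OR(0, 0) = 0
n10 = OR(x, n9) = OR(1, 0) = 1
So n10 = 1 as required.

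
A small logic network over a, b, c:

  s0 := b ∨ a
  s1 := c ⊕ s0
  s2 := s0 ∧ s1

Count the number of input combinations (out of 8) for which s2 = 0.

s2 = s0 ∧ s1 must be 0, so at least one of s0, s1 is 0.
Enumerating the 8 input combinations, 5 give s2 = 0 and 3 give s2 = 1.

5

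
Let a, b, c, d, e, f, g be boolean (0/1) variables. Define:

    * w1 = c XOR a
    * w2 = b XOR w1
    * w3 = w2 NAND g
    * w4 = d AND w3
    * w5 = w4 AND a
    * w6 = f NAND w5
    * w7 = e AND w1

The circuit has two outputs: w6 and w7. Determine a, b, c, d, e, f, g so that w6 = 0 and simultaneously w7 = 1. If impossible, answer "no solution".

a=1, b=1, c=0, d=1, e=1, f=1, g=0

Check with a=1, b=1, c=0, d=1, e=1, f=1, g=0:
w1 = c XOR a = 0 XOR 1 = 1
w2 = b XOR w1 = 1 XOR 1 = 0
w3 = w2 NAND g = 0 NAND 0 = 1
w4 = d AND w3 = 1 AND 1 = 1
w5 = w4 AND a = 1 AND 1 = 1
w6 = f NAND w5 = 1 NAND 1 = 0
w7 = e AND w1 = 1 AND 1 = 1
So w6 = 0 and w7 = 1.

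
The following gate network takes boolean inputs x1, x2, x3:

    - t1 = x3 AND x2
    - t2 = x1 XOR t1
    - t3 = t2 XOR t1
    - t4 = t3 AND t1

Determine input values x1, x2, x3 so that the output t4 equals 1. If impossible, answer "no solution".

Check with x1=1, x2=1, x3=1:
t1 = x3 AND x2 = 1 AND 1 = 1
t2 = x1 XOR t1 = 1 XOR 1 = 0
t3 = t2 XOR t1 = 0 XOR 1 = 1
t4 = t3 AND t1 = 1 AND 1 = 1
So t4 = 1 as required.

x1=1, x2=1, x3=1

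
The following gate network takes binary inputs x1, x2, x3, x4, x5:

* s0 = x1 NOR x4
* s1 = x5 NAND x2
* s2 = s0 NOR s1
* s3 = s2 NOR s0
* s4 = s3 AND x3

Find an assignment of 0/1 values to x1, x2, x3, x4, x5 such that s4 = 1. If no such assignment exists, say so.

x1=1 x2=0 x3=1 x4=0 x5=1

s4 = s3 AND x3 must be 1, so both s3 = 1 and x3 = 1.
s3 = s2 NOR s0 must be 1, so both s2 = 0 and s0 = 0.
Check with x1=1 x2=0 x3=1 x4=0 x5=1:
s0 = x1 NOR x4 = 1 NOR 0 = 0
s1 = x5 NAND x2 = 1 NAND 0 = 1
s2 = s0 NOR s1 = 0 NOR 1 = 0
s3 = s2 NOR s0 = 0 NOR 0 = 1
s4 = s3 AND x3 = 1 AND 1 = 1
So s4 = 1 as required.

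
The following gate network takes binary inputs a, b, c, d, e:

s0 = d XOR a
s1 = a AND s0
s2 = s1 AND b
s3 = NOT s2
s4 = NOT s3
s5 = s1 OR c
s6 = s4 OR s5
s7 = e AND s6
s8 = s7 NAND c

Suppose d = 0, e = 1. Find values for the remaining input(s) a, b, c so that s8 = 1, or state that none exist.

a=1, b=0, c=0

Check with d = 0, e = 1 and a=1, b=0, c=0:
s0 = d XOR a = 0 XOR 1 = 1
s1 = a AND s0 = 1 AND 1 = 1
s2 = s1 AND b = 1 AND 0 = 0
s3 = NOT s2 = NOT 0 = 1
s4 = NOT s3 = NOT 1 = 0
s5 = s1 OR c = 1 OR 0 = 1
s6 = s4 OR s5 = 0 OR 1 = 1
s7 = e AND s6 = 1 AND 1 = 1
s8 = s7 NAND c = 1 NAND 0 = 1
So s8 = 1.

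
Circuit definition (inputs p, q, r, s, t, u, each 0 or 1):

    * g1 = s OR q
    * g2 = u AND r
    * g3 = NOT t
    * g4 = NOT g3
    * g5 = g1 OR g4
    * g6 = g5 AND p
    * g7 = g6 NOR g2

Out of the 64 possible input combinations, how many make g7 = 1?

g7 = g6 NOR g2 must be 1, so both g6 = 0 and g2 = 0.
g6 = g5 AND p must be 0, so at least one of g5, p is 0.
Enumerating the 64 input combinations, 27 give g7 = 1 and 37 give g7 = 0.

27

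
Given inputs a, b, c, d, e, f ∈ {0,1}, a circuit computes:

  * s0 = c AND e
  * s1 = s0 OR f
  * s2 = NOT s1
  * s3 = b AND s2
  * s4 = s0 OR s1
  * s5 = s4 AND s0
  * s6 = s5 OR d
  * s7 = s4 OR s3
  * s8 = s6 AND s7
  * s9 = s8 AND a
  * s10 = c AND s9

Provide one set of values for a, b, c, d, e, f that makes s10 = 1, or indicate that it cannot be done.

a=1, b=1, c=1, d=1, e=0, f=1

s10 = c AND s9 must be 1, so both c = 1 and s9 = 1.
Check with a=1, b=1, c=1, d=1, e=0, f=1:
s0 = c AND e = 1 AND 0 = 0
s1 = s0 OR f = 0 OR 1 = 1
s2 = NOT s1 = NOT 1 = 0
s3 = b AND s2 = 1 AND 0 = 0
s4 = s0 OR s1 = 0 OR 1 = 1
s5 = s4 AND s0 = 1 AND 0 = 0
s6 = s5 OR d = 0 OR 1 = 1
s7 = s4 OR s3 = 1 OR 0 = 1
s8 = s6 AND s7 = 1 AND 1 = 1
s9 = s8 AND a = 1 AND 1 = 1
s10 = c AND s9 = 1 AND 1 = 1
So s10 = 1 as required.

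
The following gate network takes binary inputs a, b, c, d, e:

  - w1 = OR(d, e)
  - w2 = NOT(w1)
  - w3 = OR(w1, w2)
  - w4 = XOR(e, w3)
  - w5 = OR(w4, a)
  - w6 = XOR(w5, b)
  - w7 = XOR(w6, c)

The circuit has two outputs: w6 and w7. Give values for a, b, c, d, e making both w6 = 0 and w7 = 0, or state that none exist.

Check with a=0, b=0, c=0, d=1, e=1:
w1 = OR(d, e) = OR(1, 1) = 1
w2 = NOT(w1) = NOT 1 = 0
w3 = OR(w1, w2) = OR(1, 0) = 1
w4 = XOR(e, w3) = XOR(1, 1) = 0
w5 = OR(w4, a) = OR(0, 0) = 0
w6 = XOR(w5, b) = XOR(0, 0) = 0
w7 = XOR(w6, c) = XOR(0, 0) = 0
So w6 = 0 and w7 = 0.

a=0, b=0, c=0, d=1, e=1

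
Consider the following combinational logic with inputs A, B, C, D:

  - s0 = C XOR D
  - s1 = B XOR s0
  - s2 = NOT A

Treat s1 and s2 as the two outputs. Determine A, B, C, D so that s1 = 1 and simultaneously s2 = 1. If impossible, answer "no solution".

A=0, B=0, C=0, D=1

Check with A=0, B=0, C=0, D=1:
s0 = C XOR D = 0 XOR 1 = 1
s1 = B XOR s0 = 0 XOR 1 = 1
s2 = NOT A = NOT 0 = 1
So s1 = 1 and s2 = 1.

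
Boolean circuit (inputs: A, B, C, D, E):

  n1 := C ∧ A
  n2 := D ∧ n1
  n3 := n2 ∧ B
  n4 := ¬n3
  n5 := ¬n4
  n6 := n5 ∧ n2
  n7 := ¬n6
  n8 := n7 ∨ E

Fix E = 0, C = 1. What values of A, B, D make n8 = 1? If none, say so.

A=1 B=0 D=0

n8 = n7 ∨ E must be 1, so at least one of n7, E is 1.
Check with E = 0, C = 1 and A=1, B=0, D=0:
n1 = C ∧ A = 1 ∧ 1 = 1
n2 = D ∧ n1 = 0 ∧ 1 = 0
n3 = n2 ∧ B = 0 ∧ 0 = 0
n4 = ¬n3 = ¬0 = 1
n5 = ¬n4 = ¬1 = 0
n6 = n5 ∧ n2 = 0 ∧ 0 = 0
n7 = ¬n6 = ¬0 = 1
n8 = n7 ∨ E = 1 ∨ 0 = 1
So n8 = 1.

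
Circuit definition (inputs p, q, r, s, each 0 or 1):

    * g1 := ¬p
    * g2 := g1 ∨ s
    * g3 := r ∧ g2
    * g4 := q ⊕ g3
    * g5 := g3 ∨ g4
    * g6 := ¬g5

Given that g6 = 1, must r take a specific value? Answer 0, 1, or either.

Both values of r occur among assignments with g6 = 1:
  r=0: p=0, q=0, r=0, s=0
  r=1: p=1, q=0, r=1, s=0

either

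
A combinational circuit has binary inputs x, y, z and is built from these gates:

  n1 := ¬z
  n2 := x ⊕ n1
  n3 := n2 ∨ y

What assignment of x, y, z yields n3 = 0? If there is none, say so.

n3 = n2 ∨ y must be 0, so both n2 = 0 and y = 0.
n2 = x ⊕ n1 must be 0, so x and n1 are equal.
Check with x=1, y=0, z=0:
n1 = ¬z = ¬0 = 1
n2 = x ⊕ n1 = 1 ⊕ 1 = 0
n3 = n2 ∨ y = 0 ∨ 0 = 0
So n3 = 0 as required.

x=1, y=0, z=0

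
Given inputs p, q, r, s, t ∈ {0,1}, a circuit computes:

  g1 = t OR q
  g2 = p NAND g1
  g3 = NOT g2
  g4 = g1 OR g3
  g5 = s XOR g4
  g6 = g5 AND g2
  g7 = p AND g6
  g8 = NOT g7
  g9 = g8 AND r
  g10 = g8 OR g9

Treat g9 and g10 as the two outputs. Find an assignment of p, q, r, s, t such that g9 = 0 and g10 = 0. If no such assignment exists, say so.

p=1, q=0, r=1, s=1, t=0

Check with p=1, q=0, r=1, s=1, t=0:
g1 = t OR q = 0 OR 0 = 0
g2 = p NAND g1 = 1 NAND 0 = 1
g3 = NOT g2 = NOT 1 = 0
g4 = g1 OR g3 = 0 OR 0 = 0
g5 = s XOR g4 = 1 XOR 0 = 1
g6 = g5 AND g2 = 1 AND 1 = 1
g7 = p AND g6 = 1 AND 1 = 1
g8 = NOT g7 = NOT 1 = 0
g9 = g8 AND r = 0 AND 1 = 0
g10 = g8 OR g9 = 0 OR 0 = 0
So g9 = 0 and g10 = 0.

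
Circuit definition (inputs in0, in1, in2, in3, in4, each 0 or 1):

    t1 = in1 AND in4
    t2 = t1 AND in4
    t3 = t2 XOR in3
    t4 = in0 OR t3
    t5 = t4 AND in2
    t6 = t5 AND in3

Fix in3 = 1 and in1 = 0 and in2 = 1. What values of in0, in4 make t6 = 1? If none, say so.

t6 = t5 AND in3 must be 1, so both t5 = 1 and in3 = 1.
t5 = t4 AND in2 must be 1, so both t4 = 1 and in2 = 1.
Check with in3 = 1 and in1 = 0 and in2 = 1 and in0=0, in4=1:
t1 = in1 AND in4 = 0 AND 1 = 0
t2 = t1 AND in4 = 0 AND 1 = 0
t3 = t2 XOR in3 = 0 XOR 1 = 1
t4 = in0 OR t3 = 0 OR 1 = 1
t5 = t4 AND in2 = 1 AND 1 = 1
t6 = t5 AND in3 = 1 AND 1 = 1
So t6 = 1.

in0=0 in4=1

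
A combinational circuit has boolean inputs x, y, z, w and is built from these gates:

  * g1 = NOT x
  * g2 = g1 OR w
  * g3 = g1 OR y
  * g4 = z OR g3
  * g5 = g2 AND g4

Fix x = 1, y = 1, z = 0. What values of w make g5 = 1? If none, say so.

g5 = g2 AND g4 must be 1, so both g2 = 1 and g4 = 1.
Check with x = 1, y = 1, z = 0 and w=1:
g1 = NOT x = NOT 1 = 0
g2 = g1 OR w = 0 OR 1 = 1
g3 = g1 OR y = 0 OR 1 = 1
g4 = z OR g3 = 0 OR 1 = 1
g5 = g2 AND g4 = 1 AND 1 = 1
So g5 = 1.

w=1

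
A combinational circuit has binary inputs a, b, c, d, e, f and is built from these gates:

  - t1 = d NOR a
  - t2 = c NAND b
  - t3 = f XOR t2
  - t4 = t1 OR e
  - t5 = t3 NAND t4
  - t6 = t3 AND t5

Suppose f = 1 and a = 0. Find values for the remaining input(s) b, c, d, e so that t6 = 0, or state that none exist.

t6 = t3 AND t5 must be 0, so at least one of t3, t5 is 0.
Check with f = 1 and a = 0 and b=0, c=1, d=0, e=1:
t1 = d NOR a = 0 NOR 0 = 1
t2 = c NAND b = 1 NAND 0 = 1
t3 = f XOR t2 = 1 XOR 1 = 0
t4 = t1 OR e = 1 OR 1 = 1
t5 = t3 NAND t4 = 0 NAND 1 = 1
t6 = t3 AND t5 = 0 AND 1 = 0
So t6 = 0.

b=0 c=1 d=0 e=1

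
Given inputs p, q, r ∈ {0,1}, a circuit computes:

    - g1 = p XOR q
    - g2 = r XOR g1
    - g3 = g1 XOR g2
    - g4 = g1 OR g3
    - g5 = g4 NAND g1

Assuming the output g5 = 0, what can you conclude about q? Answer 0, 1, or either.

either

Both values of q occur among assignments with g5 = 0:
  q=0: p=1, q=0, r=0
  q=1: p=0, q=1, r=0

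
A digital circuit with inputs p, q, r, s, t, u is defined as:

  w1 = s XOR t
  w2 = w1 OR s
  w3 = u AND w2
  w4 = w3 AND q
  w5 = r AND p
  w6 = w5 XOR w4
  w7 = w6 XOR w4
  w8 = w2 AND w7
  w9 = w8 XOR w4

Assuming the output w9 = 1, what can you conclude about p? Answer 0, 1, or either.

either

Both values of p occur among assignments with w9 = 1:
  p=0: p=0, q=1, r=0, s=0, t=1, u=1
  p=1: p=1, q=0, r=1, s=0, t=1, u=0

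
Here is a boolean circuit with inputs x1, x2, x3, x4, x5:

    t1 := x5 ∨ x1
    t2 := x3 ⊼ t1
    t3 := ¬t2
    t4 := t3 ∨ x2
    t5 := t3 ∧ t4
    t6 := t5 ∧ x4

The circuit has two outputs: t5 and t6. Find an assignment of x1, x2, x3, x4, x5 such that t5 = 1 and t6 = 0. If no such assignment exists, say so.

Check with x1=1 x2=0 x3=1 x4=0 x5=0:
t1 = x5 ∨ x1 = 0 ∨ 1 = 1
t2 = x3 ⊼ t1 = 1 ⊼ 1 = 0
t3 = ¬t2 = ¬0 = 1
t4 = t3 ∨ x2 = 1 ∨ 0 = 1
t5 = t3 ∧ t4 = 1 ∧ 1 = 1
t6 = t5 ∧ x4 = 1 ∧ 0 = 0
So t5 = 1 and t6 = 0.

x1=1 x2=0 x3=1 x4=0 x5=0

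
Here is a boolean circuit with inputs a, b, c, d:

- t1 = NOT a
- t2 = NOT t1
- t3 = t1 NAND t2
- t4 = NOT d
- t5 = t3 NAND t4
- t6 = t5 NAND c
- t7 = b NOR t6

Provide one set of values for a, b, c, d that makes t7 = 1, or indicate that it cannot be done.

t7 = b NOR t6 must be 1, so both b = 0 and t6 = 0.
Check with a=1 b=0 c=1 d=1:
t1 = NOT a = NOT 1 = 0
t2 = NOT t1 = NOT 0 = 1
t3 = t1 NAND t2 = 0 NAND 1 = 1
t4 = NOT d = NOT 1 = 0
t5 = t3 NAND t4 = 1 NAND 0 = 1
t6 = t5 NAND c = 1 NAND 1 = 0
t7 = b NOR t6 = 0 NOR 0 = 1
So t7 = 1 as required.

a=1 b=0 c=1 d=1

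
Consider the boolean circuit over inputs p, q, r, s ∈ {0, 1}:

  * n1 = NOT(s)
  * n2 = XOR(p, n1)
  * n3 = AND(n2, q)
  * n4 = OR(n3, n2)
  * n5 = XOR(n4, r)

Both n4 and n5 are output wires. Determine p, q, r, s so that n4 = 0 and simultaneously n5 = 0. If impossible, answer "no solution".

p=1 q=0 r=0 s=0

Check with p=1 q=0 r=0 s=0:
n1 = NOT(s) = NOT 0 = 1
n2 = XOR(p, n1) = XOR(1, 1) = 0
n3 = AND(n2, q) = AND(0, 0) = 0
n4 = OR(n3, n2) = OR(0, 0) = 0
n5 = XOR(n4, r) = XOR(0, 0) = 0
So n4 = 0 and n5 = 0.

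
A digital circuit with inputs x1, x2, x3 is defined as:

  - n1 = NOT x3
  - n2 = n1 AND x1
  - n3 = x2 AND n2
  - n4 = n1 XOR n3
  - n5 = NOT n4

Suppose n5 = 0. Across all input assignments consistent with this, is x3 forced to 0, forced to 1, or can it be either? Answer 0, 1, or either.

0

n5 = NOT n4 must be 0, so n4 = 1.
n4 = n1 XOR n3 must be 1, so n1 and n3 differ.
Every assignment with n5 = 0 has x3 = 0; there are 3 such assignment(s).
  x1=0, x2=0, x3=0
  x1=0, x2=1, x3=0
  x1=1, x2=0, x3=0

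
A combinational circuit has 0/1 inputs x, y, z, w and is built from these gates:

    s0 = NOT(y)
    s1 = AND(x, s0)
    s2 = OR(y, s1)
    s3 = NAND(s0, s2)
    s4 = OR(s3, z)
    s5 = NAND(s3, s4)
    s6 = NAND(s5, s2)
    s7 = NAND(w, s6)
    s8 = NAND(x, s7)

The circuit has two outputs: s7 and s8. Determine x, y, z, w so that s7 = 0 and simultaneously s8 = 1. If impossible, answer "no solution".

x=1 y=1 z=1 w=1

Check with x=1 y=1 z=1 w=1:
s0 = NOT(y) = NOT 1 = 0
s1 = AND(x, s0) = AND(1, 0) = 0
s2 = OR(y, s1) = OR(1, 0) = 1
s3 = NAND(s0, s2) = NAND(0, 1) = 1
s4 = OR(s3, z) = OR(1, 1) = 1
s5 = NAND(s3, s4) = NAND(1, 1) = 0
s6 = NAND(s5, s2) = NAND(0, 1) = 1
s7 = NAND(w, s6) = NAND(1, 1) = 0
s8 = NAND(x, s7) = NAND(1, 0) = 1
So s7 = 0 and s8 = 1.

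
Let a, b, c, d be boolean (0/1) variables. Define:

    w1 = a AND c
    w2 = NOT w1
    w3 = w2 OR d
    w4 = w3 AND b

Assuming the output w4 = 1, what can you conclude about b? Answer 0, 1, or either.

1

w4 = w3 AND b must be 1, so both w3 = 1 and b = 1.
w3 = w2 OR d must be 1, so at least one of w2, d is 1.
Every assignment with w4 = 1 has b = 1; there are 7 such assignment(s).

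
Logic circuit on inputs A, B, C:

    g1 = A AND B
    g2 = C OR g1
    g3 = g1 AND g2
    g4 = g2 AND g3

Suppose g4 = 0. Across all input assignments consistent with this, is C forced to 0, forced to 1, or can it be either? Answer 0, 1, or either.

Both values of C occur among assignments with g4 = 0:
  C=0: A=0, B=0, C=0
  C=1: A=0, B=0, C=1

either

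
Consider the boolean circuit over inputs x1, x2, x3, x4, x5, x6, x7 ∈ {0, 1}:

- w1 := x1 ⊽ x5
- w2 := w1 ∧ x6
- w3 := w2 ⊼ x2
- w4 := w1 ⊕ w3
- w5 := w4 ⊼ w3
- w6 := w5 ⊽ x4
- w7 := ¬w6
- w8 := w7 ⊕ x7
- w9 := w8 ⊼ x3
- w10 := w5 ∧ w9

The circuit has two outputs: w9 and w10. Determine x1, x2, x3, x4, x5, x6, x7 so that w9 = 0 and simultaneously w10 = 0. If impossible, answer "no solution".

x1=1 x2=1 x3=1 x4=0 x5=0 x6=1 x7=1

Check with x1=1 x2=1 x3=1 x4=0 x5=0 x6=1 x7=1:
w1 = x1 ⊽ x5 = 1 ⊽ 0 = 0
w2 = w1 ∧ x6 = 0 ∧ 1 = 0
w3 = w2 ⊼ x2 = 0 ⊼ 1 = 1
w4 = w1 ⊕ w3 = 0 ⊕ 1 = 1
w5 = w4 ⊼ w3 = 1 ⊼ 1 = 0
w6 = w5 ⊽ x4 = 0 ⊽ 0 = 1
w7 = ¬w6 = ¬1 = 0
w8 = w7 ⊕ x7 = 0 ⊕ 1 = 1
w9 = w8 ⊼ x3 = 1 ⊼ 1 = 0
w10 = w5 ∧ w9 = 0 ∧ 0 = 0
So w9 = 0 and w10 = 0.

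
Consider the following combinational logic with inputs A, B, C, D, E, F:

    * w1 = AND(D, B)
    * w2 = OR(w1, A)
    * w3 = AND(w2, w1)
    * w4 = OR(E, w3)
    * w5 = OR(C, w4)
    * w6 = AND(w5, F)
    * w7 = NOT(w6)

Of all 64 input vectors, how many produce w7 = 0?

26

w7 = NOT(w6) must be 0, so w6 = 1.
Enumerating the 64 input combinations, 26 give w7 = 0 and 38 give w7 = 1.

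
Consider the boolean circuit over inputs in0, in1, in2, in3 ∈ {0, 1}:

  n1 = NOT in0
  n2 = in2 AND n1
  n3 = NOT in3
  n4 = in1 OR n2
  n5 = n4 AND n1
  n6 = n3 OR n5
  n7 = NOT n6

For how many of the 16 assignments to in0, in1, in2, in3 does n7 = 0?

n7 = NOT n6 must be 0, so n6 = 1.
n6 = n3 OR n5 must be 1, so at least one of n3, n5 is 1.
Enumerating the 16 input combinations, 11 give n7 = 0 and 5 give n7 = 1.

11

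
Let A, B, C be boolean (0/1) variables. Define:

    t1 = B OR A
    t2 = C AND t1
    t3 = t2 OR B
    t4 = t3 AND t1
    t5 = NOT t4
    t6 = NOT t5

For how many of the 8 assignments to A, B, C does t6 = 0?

t6 = NOT t5 must be 0, so t5 = 1.
Satisfying assignments:
  A=0, B=0, C=0
  A=0, B=0, C=1
  A=1, B=0, C=0

3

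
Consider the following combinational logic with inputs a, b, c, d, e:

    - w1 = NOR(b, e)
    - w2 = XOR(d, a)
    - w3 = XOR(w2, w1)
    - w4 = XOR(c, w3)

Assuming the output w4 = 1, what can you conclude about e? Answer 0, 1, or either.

Both values of e occur among assignments with w4 = 1:
  e=0: a=0, b=0, c=0, d=0, e=0
  e=1: a=0, b=0, c=0, d=1, e=1

either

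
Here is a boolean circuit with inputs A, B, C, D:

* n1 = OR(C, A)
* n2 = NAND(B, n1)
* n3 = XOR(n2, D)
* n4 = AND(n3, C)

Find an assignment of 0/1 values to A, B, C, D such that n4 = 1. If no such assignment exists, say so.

A=1, B=0, C=1, D=0

n4 = AND(n3, C) must be 1, so both n3 = 1 and C = 1.
Check with A=1, B=0, C=1, D=0:
n1 = OR(C, A) = OR(1, 1) = 1
n2 = NAND(B, n1) = NAND(0, 1) = 1
n3 = XOR(n2, D) = XOR(1, 0) = 1
n4 = AND(n3, C) = AND(1, 1) = 1
So n4 = 1 as required.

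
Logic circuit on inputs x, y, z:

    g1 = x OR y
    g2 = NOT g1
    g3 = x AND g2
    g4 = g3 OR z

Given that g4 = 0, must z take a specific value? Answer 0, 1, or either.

0

g4 = g3 OR z must be 0, so both g3 = 0 and z = 0.
g3 = x AND g2 must be 0, so at least one of x, g2 is 0.
Every assignment with g4 = 0 has z = 0; there are 4 such assignment(s).
  x=0, y=0, z=0
  x=0, y=1, z=0
  x=1, y=0, z=0
  x=1, y=1, z=0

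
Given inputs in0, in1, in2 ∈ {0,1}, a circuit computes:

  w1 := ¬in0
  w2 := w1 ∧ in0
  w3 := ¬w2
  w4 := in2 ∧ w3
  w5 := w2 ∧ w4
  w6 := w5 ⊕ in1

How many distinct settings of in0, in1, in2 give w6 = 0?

w6 = w5 ⊕ in1 must be 0, so w5 and in1 are equal.
Enumerating the 8 input combinations, 4 give w6 = 0 and 4 give w6 = 1.

4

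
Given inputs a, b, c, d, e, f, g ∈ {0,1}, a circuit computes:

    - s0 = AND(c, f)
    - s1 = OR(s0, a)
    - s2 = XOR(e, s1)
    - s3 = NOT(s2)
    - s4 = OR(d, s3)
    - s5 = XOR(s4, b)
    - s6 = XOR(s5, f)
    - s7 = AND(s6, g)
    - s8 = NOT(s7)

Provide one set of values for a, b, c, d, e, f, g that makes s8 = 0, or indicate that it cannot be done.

Check with a=1 b=0 c=0 d=1 e=1 f=0 g=1:
s0 = AND(c, f) = AND(0, 0) = 0
s1 = OR(s0, a) = OR(0, 1) = 1
s2 = XOR(e, s1) = XOR(1, 1) = 0
s3 = NOT(s2) = NOT 0 = 1
s4 = OR(d, s3) = OR(1, 1) = 1
s5 = XOR(s4, b) = XOR(1, 0) = 1
s6 = XOR(s5, f) = XOR(1, 0) = 1
s7 = AND(s6, g) = AND(1, 1) = 1
s8 = NOT(s7) = NOT 1 = 0
So s8 = 0 as required.

a=1 b=0 c=0 d=1 e=1 f=0 g=1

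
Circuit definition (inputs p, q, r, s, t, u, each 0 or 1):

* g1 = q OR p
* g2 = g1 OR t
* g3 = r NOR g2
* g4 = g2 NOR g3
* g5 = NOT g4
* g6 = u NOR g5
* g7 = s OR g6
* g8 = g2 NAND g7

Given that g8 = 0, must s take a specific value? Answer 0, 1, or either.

1

g8 = g2 NAND g7 must be 0, so both g2 = 1 and g7 = 1.
g2 = g1 OR t must be 1, so at least one of g1, t is 1.
Every assignment with g8 = 0 has s = 1; there are 28 such assignment(s).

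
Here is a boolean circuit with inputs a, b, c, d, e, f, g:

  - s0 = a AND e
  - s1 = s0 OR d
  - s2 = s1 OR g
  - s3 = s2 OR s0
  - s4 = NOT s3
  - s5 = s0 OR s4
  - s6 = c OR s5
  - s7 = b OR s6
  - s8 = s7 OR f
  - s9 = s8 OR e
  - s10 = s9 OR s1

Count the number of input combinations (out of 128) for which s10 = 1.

126

s10 = s9 OR s1 must be 1, so at least one of s9, s1 is 1.
Enumerating the 128 input combinations, 126 give s10 = 1 and 2 give s10 = 0.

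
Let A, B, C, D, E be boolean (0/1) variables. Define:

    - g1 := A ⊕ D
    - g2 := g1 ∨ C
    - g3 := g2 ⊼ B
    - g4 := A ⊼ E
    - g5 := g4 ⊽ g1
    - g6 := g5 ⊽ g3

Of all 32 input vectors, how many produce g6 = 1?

11

g6 = g5 ⊽ g3 must be 1, so both g5 = 0 and g3 = 0.
g5 = g4 ⊽ g1 must be 0, so at least one of g4, g1 is 1.
Enumerating the 32 input combinations, 11 give g6 = 1 and 21 give g6 = 0.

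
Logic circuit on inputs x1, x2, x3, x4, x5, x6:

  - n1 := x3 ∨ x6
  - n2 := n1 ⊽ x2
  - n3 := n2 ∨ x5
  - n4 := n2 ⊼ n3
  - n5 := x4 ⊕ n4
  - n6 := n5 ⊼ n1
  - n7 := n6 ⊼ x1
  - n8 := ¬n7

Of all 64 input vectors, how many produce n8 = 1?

n8 = ¬n7 must be 1, so n7 = 0.
n7 = n6 ⊼ x1 must be 0, so both n6 = 1 and x1 = 1.
Enumerating the 64 input combinations, 20 give n8 = 1 and 44 give n8 = 0.

20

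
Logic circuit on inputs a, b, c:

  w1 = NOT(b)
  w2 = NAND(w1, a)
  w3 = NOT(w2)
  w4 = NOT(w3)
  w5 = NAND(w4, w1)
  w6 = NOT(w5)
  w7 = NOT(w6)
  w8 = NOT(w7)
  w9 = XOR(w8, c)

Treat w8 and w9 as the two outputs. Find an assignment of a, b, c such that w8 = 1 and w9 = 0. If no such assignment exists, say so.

Check with a=0 b=0 c=1:
w1 = NOT(b) = NOT 0 = 1
w2 = NAND(w1, a) = NAND(1, 0) = 1
w3 = NOT(w2) = NOT 1 = 0
w4 = NOT(w3) = NOT 0 = 1
w5 = NAND(w4, w1) = NAND(1, 1) = 0
w6 = NOT(w5) = NOT 0 = 1
w7 = NOT(w6) = NOT 1 = 0
w8 = NOT(w7) = NOT 0 = 1
w9 = XOR(w8, c) = XOR(1, 1) = 0
So w8 = 1 and w9 = 0.

a=0 b=0 c=1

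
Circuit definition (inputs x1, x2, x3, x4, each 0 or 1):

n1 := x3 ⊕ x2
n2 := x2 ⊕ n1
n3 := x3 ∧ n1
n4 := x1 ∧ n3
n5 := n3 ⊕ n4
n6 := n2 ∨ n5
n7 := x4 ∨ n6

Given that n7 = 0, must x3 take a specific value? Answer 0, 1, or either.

n7 = x4 ∨ n6 must be 0, so both x4 = 0 and n6 = 0.
Every assignment with n7 = 0 has x3 = 0; there are 4 such assignment(s).
  x1=0, x2=0, x3=0, x4=0
  x1=0, x2=1, x3=0, x4=0
  x1=1, x2=0, x3=0, x4=0
  x1=1, x2=1, x3=0, x4=0

0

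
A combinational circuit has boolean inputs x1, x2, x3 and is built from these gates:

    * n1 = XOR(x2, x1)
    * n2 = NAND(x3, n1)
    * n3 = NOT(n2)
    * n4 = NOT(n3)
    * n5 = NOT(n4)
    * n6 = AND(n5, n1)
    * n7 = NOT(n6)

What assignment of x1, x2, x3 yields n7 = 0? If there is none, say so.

x1=0, x2=1, x3=1

n7 = NOT(n6) must be 0, so n6 = 1.
n6 = AND(n5, n1) must be 1, so both n5 = 1 and n1 = 1.
Check with x1=0, x2=1, x3=1:
n1 = XOR(x2, x1) = XOR(1, 0) = 1
n2 = NAND(x3, n1) = NAND(1, 1) = 0
n3 = NOT(n2) = NOT 0 = 1
n4 = NOT(n3) = NOT 1 = 0
n5 = NOT(n4) = NOT 0 = 1
n6 = AND(n5, n1) = AND(1, 1) = 1
n7 = NOT(n6) = NOT 1 = 0
So n7 = 0 as required.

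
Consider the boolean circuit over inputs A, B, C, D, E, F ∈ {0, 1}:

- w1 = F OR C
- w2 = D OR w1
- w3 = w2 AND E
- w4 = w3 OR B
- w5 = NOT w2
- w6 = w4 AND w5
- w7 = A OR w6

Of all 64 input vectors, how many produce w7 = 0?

w7 = A OR w6 must be 0, so both A = 0 and w6 = 0.
w6 = w4 AND w5 must be 0, so at least one of w4, w5 is 0.
Enumerating the 64 input combinations, 30 give w7 = 0 and 34 give w7 = 1.

30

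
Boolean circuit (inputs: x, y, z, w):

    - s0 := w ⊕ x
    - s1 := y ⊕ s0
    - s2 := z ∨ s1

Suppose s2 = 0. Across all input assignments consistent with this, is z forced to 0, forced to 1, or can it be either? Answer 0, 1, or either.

0

s2 = z ∨ s1 must be 0, so both z = 0 and s1 = 0.
s1 = y ⊕ s0 must be 0, so y and s0 are equal.
Every assignment with s2 = 0 has z = 0; there are 4 such assignment(s).
  x=0, y=0, z=0, w=0
  x=0, y=1, z=0, w=1
  x=1, y=0, z=0, w=1
  x=1, y=1, z=0, w=0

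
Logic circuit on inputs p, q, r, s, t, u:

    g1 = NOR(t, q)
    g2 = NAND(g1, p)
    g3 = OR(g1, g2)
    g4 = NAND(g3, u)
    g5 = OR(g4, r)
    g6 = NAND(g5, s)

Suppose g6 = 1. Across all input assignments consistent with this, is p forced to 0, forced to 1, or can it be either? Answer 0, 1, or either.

either

Both values of p occur among assignments with g6 = 1:
  p=0: p=0, q=0, r=0, s=0, t=0, u=0
  p=1: p=1, q=0, r=0, s=0, t=0, u=0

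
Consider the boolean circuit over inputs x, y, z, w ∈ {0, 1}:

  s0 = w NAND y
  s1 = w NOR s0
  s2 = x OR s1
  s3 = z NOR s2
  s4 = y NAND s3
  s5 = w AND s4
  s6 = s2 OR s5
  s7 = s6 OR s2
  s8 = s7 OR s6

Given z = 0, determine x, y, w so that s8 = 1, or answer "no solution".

x=0, y=0, w=1

Check with z = 0 and x=0, y=0, w=1:
s0 = w NAND y = 1 NAND 0 = 1
s1 = w NOR s0 = 1 NOR 1 = 0
s2 = x OR s1 = 0 OR 0 = 0
s3 = z NOR s2 = 0 NOR 0 = 1
s4 = y NAND s3 = 0 NAND 1 = 1
s5 = w AND s4 = 1 AND 1 = 1
s6 = s2 OR s5 = 0 OR 1 = 1
s7 = s6 OR s2 = 1 OR 0 = 1
s8 = s7 OR s6 = 1 OR 1 = 1
So s8 = 1.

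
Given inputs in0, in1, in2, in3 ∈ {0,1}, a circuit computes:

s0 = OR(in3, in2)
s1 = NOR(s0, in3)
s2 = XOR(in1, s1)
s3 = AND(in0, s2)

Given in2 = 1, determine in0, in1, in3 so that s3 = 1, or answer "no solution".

s3 = AND(in0, s2) must be 1, so both in0 = 1 and s2 = 1.
s2 = XOR(in1, s1) must be 1, so in1 and s1 differ.
Check with in2 = 1 and in0=1, in1=1, in3=0:
s0 = OR(in3, in2) = OR(0, 1) = 1
s1 = NOR(s0, in3) = NOR(1, 0) = 0
s2 = XOR(in1, s1) = XOR(1, 0) = 1
s3 = AND(in0, s2) = AND(1, 1) = 1
So s3 = 1.

in0=1, in1=1, in3=0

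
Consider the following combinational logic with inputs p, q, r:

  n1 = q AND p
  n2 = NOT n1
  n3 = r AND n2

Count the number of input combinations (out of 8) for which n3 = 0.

5

n3 = r AND n2 must be 0, so at least one of r, n2 is 0.
Satisfying assignments:
  p=0, q=0, r=0
  p=0, q=1, r=0
  p=1, q=0, r=0
  p=1, q=1, r=0
  p=1, q=1, r=1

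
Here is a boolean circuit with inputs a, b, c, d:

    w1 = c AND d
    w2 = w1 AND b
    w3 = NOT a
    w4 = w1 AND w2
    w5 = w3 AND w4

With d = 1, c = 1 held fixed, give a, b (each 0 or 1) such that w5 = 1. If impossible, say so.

Check with d = 1, c = 1 and a=0, b=1:
w1 = c AND d = 1 AND 1 = 1
w2 = w1 AND b = 1 AND 1 = 1
w3 = NOT a = NOT 0 = 1
w4 = w1 AND w2 = 1 AND 1 = 1
w5 = w3 AND w4 = 1 AND 1 = 1
So w5 = 1.

a=0 b=1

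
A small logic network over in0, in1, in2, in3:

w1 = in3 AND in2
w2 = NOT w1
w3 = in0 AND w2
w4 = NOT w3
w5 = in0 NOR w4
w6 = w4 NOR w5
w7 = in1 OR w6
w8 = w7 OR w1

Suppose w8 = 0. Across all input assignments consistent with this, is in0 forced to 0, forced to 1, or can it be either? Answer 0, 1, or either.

0

w8 = w7 OR w1 must be 0, so both w7 = 0 and w1 = 0.
w7 = in1 OR w6 must be 0, so both in1 = 0 and w6 = 0.
w1 = in3 AND in2 must be 0, so at least one of in3, in2 is 0.
Every assignment with w8 = 0 has in0 = 0; there are 3 such assignment(s).
  in0=0, in1=0, in2=0, in3=0
  in0=0, in1=0, in2=0, in3=1
  in0=0, in1=0, in2=1, in3=0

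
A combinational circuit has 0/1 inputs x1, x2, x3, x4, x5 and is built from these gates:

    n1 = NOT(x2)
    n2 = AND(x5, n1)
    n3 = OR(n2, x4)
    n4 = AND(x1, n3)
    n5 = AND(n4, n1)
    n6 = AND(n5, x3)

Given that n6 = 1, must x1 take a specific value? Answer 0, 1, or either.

n6 = AND(n5, x3) must be 1, so both n5 = 1 and x3 = 1.
Every assignment with n6 = 1 has x1 = 1; there are 3 such assignment(s).
  x1=1, x2=0, x3=1, x4=0, x5=1
  x1=1, x2=0, x3=1, x4=1, x5=0
  x1=1, x2=0, x3=1, x4=1, x5=1

1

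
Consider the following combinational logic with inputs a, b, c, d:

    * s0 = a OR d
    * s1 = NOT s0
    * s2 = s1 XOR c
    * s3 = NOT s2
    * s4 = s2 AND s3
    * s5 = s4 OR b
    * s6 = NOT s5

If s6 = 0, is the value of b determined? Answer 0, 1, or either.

s6 = NOT s5 must be 0, so s5 = 1.
Every assignment with s6 = 0 has b = 1; there are 8 such assignment(s).

1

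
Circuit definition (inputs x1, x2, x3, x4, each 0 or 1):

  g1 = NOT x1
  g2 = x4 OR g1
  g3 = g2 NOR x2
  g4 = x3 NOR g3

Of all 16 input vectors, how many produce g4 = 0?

9

g4 = x3 NOR g3 must be 0, so at least one of x3, g3 is 1.
Enumerating the 16 input combinations, 9 give g4 = 0 and 7 give g4 = 1.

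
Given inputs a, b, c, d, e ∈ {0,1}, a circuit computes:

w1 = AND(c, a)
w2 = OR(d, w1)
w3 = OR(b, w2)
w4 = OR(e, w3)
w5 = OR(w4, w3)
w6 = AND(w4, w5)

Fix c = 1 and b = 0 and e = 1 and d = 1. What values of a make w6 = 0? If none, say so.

With c = 1 and b = 0 and e = 1 and d = 1 fixed, none of the 2 settings of a give w6 = 0.
For example, with a=1:
w1 = AND(c, a) = AND(1, 1) = 1
w2 = OR(d, w1) = OR(1, 1) = 1
w3 = OR(b, w2) = OR(0, 1) = 1
w4 = OR(e, w3) = OR(1, 1) = 1
w5 = OR(w4, w3) = OR(1, 1) = 1
w6 = AND(w4, w5) = AND(1, 1) = 1
giving w6 = 1 ≠ 0.

no solution exists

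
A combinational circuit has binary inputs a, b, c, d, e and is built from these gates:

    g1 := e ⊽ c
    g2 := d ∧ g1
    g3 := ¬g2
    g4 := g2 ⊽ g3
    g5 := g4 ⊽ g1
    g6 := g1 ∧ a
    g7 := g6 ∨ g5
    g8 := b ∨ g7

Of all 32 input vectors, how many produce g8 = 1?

30

g8 = b ∨ g7 must be 1, so at least one of b, g7 is 1.
Enumerating the 32 input combinations, 30 give g8 = 1 and 2 give g8 = 0.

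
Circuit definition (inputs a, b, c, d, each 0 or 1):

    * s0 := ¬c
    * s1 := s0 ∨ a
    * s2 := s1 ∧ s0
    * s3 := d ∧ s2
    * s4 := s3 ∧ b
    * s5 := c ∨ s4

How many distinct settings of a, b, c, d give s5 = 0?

s5 = c ∨ s4 must be 0, so both c = 0 and s4 = 0.
Enumerating the 16 input combinations, 6 give s5 = 0 and 10 give s5 = 1.

6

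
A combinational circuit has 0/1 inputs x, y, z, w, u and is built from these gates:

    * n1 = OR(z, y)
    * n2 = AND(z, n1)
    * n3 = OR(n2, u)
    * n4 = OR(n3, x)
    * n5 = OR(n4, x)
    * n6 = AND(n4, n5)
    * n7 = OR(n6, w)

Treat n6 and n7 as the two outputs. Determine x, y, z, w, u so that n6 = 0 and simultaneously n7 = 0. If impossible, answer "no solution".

x=0 y=1 z=0 w=0 u=0

Check with x=0 y=1 z=0 w=0 u=0:
n1 = OR(z, y) = OR(0, 1) = 1
n2 = AND(z, n1) = AND(0, 1) = 0
n3 = OR(n2, u) = OR(0, 0) = 0
n4 = OR(n3, x) = OR(0, 0) = 0
n5 = OR(n4, x) = OR(0, 0) = 0
n6 = AND(n4, n5) = AND(0, 0) = 0
n7 = OR(n6, w) = OR(0, 0) = 0
So n6 = 0 and n7 = 0.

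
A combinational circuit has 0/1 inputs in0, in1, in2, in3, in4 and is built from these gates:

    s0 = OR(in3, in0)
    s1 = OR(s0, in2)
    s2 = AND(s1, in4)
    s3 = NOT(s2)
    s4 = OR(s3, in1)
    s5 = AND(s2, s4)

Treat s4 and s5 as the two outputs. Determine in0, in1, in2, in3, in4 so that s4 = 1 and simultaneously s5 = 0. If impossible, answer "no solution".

in0=0 in1=1 in2=1 in3=1 in4=0

Check with in0=0 in1=1 in2=1 in3=1 in4=0:
s0 = OR(in3, in0) = OR(1, 0) = 1
s1 = OR(s0, in2) = OR(1, 1) = 1
s2 = AND(s1, in4) = AND(1, 0) = 0
s3 = NOT(s2) = NOT 0 = 1
s4 = OR(s3, in1) = OR(1, 1) = 1
s5 = AND(s2, s4) = AND(0, 1) = 0
So s4 = 1 and s5 = 0.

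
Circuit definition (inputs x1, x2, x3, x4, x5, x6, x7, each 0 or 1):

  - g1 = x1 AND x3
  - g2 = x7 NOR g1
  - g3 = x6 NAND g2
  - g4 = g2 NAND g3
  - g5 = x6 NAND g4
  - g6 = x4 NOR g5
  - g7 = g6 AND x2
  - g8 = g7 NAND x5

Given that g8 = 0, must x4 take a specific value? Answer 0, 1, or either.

0

g8 = g7 NAND x5 must be 0, so both g7 = 1 and x5 = 1.
g7 = g6 AND x2 must be 1, so both g6 = 1 and x2 = 1.
Every assignment with g8 = 0 has x4 = 0; there are 8 such assignment(s).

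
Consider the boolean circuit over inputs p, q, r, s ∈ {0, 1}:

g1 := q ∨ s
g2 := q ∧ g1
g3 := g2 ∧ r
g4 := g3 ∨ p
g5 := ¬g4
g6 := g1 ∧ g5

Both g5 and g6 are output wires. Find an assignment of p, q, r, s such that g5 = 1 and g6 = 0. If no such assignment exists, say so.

p=0, q=0, r=1, s=0

Check with p=0, q=0, r=1, s=0:
g1 = q ∨ s = 0 ∨ 0 = 0
g2 = q ∧ g1 = 0 ∧ 0 = 0
g3 = g2 ∧ r = 0 ∧ 1 = 0
g4 = g3 ∨ p = 0 ∨ 0 = 0
g5 = ¬g4 = ¬0 = 1
g6 = g1 ∧ g5 = 0 ∧ 1 = 0
So g5 = 1 and g6 = 0.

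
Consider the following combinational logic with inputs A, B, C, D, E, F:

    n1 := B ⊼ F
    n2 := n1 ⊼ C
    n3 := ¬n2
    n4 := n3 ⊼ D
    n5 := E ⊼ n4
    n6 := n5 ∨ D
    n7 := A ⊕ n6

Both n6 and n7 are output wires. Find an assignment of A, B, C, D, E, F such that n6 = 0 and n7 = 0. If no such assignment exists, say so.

A=0 B=0 C=1 D=0 E=1 F=1

Check with A=0 B=0 C=1 D=0 E=1 F=1:
n1 = B ⊼ F = 0 ⊼ 1 = 1
n2 = n1 ⊼ C = 1 ⊼ 1 = 0
n3 = ¬n2 = ¬0 = 1
n4 = n3 ⊼ D = 1 ⊼ 0 = 1
n5 = E ⊼ n4 = 1 ⊼ 1 = 0
n6 = n5 ∨ D = 0 ∨ 0 = 0
n7 = A ⊕ n6 = 0 ⊕ 0 = 0
So n6 = 0 and n7 = 0.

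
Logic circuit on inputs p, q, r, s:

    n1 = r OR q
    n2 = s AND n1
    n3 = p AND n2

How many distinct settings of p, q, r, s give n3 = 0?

13

n3 = p AND n2 must be 0, so at least one of p, n2 is 0.
Enumerating the 16 input combinations, 13 give n3 = 0 and 3 give n3 = 1.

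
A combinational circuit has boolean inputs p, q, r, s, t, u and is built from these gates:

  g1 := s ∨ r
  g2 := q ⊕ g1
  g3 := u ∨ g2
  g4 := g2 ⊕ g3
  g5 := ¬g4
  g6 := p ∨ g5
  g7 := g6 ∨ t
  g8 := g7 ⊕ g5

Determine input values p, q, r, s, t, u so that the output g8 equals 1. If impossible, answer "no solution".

p=1 q=1 r=1 s=1 t=0 u=1

g8 = g7 ⊕ g5 must be 1, so g7 and g5 differ.
Check with p=1 q=1 r=1 s=1 t=0 u=1:
g1 = s ∨ r = 1 ∨ 1 = 1
g2 = q ⊕ g1 = 1 ⊕ 1 = 0
g3 = u ∨ g2 = 1 ∨ 0 = 1
g4 = g2 ⊕ g3 = 0 ⊕ 1 = 1
g5 = ¬g4 = ¬1 = 0
g6 = p ∨ g5 = 1 ∨ 0 = 1
g7 = g6 ∨ t = 1 ∨ 0 = 1
g8 = g7 ⊕ g5 = 1 ⊕ 0 = 1
So g8 = 1 as required.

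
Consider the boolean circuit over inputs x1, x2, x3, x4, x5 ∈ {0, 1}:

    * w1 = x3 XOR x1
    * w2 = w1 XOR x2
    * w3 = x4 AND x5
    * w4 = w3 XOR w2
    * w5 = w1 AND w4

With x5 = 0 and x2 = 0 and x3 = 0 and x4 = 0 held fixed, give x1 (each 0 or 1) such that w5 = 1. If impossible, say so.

w5 = w1 AND w4 must be 1, so both w1 = 1 and w4 = 1.
Check with x5 = 0 and x2 = 0 and x3 = 0 and x4 = 0 and x1=1:
w1 = x3 XOR x1 = 0 XOR 1 = 1
w2 = w1 XOR x2 = 1 XOR 0 = 1
w3 = x4 AND x5 = 0 AND 0 = 0
w4 = w3 XOR w2 = 0 XOR 1 = 1
w5 = w1 AND w4 = 1 AND 1 = 1
So w5 = 1.

x1=1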